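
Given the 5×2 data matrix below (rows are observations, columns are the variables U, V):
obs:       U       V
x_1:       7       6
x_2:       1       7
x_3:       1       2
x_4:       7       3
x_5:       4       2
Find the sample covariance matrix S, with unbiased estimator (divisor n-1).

Step 1 — column means:
  mean(U) = (7 + 1 + 1 + 7 + 4) / 5 = 20/5 = 4
  mean(V) = (6 + 7 + 2 + 3 + 2) / 5 = 20/5 = 4

Step 2 — sample covariance S[i,j] = (1/(n-1)) · Σ_k (x_{k,i} - mean_i) · (x_{k,j} - mean_j), with n-1 = 4.
  S[U,U] = ((3)·(3) + (-3)·(-3) + (-3)·(-3) + (3)·(3) + (0)·(0)) / 4 = 36/4 = 9
  S[U,V] = ((3)·(2) + (-3)·(3) + (-3)·(-2) + (3)·(-1) + (0)·(-2)) / 4 = 0/4 = 0
  S[V,V] = ((2)·(2) + (3)·(3) + (-2)·(-2) + (-1)·(-1) + (-2)·(-2)) / 4 = 22/4 = 5.5

S is symmetric (S[j,i] = S[i,j]). Assembling:

S = [[9, 0],
 [0, 5.5]]


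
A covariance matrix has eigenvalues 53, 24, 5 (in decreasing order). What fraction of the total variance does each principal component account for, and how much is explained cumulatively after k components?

Step 1 — total variance = trace(Sigma) = Σ λ_i = 53 + 24 + 5 = 82.

Step 2 — fraction explained by component i = λ_i / Σ λ:
  PC1: 53/82 = 0.6463
  PC2: 24/82 = 0.2927
  PC3: 5/82 = 0.061

Step 3 — cumulative fraction after k components = (λ_1 + ... + λ_k) / Σ λ:
  k = 1: 53/82 = 0.6463
  k = 2: (53 + 24)/82 = 77/82 = 0.939
  k = 3: (53 + 24 + 5)/82 = 82/82 = 1

Summary (fraction, with percent):

explained: PC1 0.6463 (64.63%), PC2 0.2927 (29.27%), PC3 0.061 (6.1%);  cumulative: 0.6463, 0.939, 1


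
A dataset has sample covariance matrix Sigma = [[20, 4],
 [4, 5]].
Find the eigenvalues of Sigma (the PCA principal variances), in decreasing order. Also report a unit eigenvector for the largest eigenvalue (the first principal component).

Step 1 — characteristic polynomial of 2×2 Sigma:
  det(Sigma - λI) = λ² - trace · λ + det = 0.
  trace = 20 + 5 = 25, det = 20·5 - (4)² = 84.
Step 2 — discriminant:
  Δ = trace² - 4·det = 625 - 336 = 289.
Step 3 — eigenvalues:
  λ = (trace ± √Δ)/2 = (25 ± 17)/2,
  λ_1 = 21,  λ_2 = 4.

Step 4 — unit eigenvector for λ_1: solve (Sigma - λ_1 I)v = 0. First row:
  (20 - 21)·v_x + (4)·v_y = 0, i.e. (-1)·v_x + (4)·v_y = 0,
  so v ∝ (b, λ_1 - a) = (4, 1) = u.
  ||u|| = √((4)² + (1)²) = √(17) ≈ 4.1231,
  v_1 = u/||u|| ≈ (0.9701, 0.2425) (||v_1|| = 1).

λ_1 = 21,  λ_2 = 4;  v_1 ≈ (0.9701, 0.2425)


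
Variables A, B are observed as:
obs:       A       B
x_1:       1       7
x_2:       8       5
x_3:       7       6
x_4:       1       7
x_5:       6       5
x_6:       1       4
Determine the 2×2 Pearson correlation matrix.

Step 1 — column means:
  mean(A) = (1 + 8 + 7 + 1 + 6 + 1) / 6 = 24/6 = 4
  mean(B) = (7 + 5 + 6 + 7 + 5 + 4) / 6 = 34/6 = 5.6667

Step 2 — sample variances and covariances s[i,j] = (1/(n-1)) · Σ_k (x_{k,i} - mean_i) · (x_{k,j} - mean_j), with n-1 = 5:
  s[A,A] = ((-3)·(-3) + (4)·(4) + (3)·(3) + (-3)·(-3) + (2)·(2) + (-3)·(-3)) / 5 = 56/5 = 11.2
  s[A,B] = ((-3)·(1.3333) + (4)·(-0.6667) + (3)·(0.3333) + (-3)·(1.3333) + (2)·(-0.6667) + (-3)·(-1.6667)) / 5 = -6/5 = -1.2
  s[B,B] = ((1.3333)·(1.3333) + (-0.6667)·(-0.6667) + (0.3333)·(0.3333) + (1.3333)·(1.3333) + (-0.6667)·(-0.6667) + (-1.6667)·(-1.6667)) / 5 = 7.3333/5 = 1.4667
  Sample standard deviations s_i = √(s[i,i]):
  s(A) = √(11.2) = 3.3466
  s(B) = √(1.4667) = 1.2111

Step 3 — r_{ij} = s_{ij} / (s_i · s_j):
  r[A,A] = 1 (diagonal).
  r[A,B] = -1.2 / (3.3466 · 1.2111) = -1.2 / 4.053 = -0.2961
  r[B,B] = 1 (diagonal).

R is symmetric with unit diagonal. Assembling:

R = [[1, -0.2961],
 [-0.2961, 1]]


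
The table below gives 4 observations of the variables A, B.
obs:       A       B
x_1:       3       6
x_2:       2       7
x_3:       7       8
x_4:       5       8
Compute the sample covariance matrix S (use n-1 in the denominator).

Step 1 — column means:
  mean(A) = (3 + 2 + 7 + 5) / 4 = 17/4 = 4.25
  mean(B) = (6 + 7 + 8 + 8) / 4 = 29/4 = 7.25

Step 2 — sample covariance S[i,j] = (1/(n-1)) · Σ_k (x_{k,i} - mean_i) · (x_{k,j} - mean_j), with n-1 = 3.
  S[A,A] = ((-1.25)·(-1.25) + (-2.25)·(-2.25) + (2.75)·(2.75) + (0.75)·(0.75)) / 3 = 14.75/3 = 4.9167
  S[A,B] = ((-1.25)·(-1.25) + (-2.25)·(-0.25) + (2.75)·(0.75) + (0.75)·(0.75)) / 3 = 4.75/3 = 1.5833
  S[B,B] = ((-1.25)·(-1.25) + (-0.25)·(-0.25) + (0.75)·(0.75) + (0.75)·(0.75)) / 3 = 2.75/3 = 0.9167

S is symmetric (S[j,i] = S[i,j]). Assembling:

S = [[4.9167, 1.5833],
 [1.5833, 0.9167]]


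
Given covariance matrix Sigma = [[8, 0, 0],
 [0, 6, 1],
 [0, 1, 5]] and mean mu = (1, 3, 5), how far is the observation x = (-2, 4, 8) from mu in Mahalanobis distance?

Step 1 — centre the observation: (x - mu) = (-3, 1, 3).

Step 2 — invert Sigma (cofactor / det for 3×3, or solve directly):
  Sigma^{-1} = [[0.125, 0, 0],
 [0, 0.1724, -0.0345],
 [0, -0.0345, 0.2069]].

Step 3 — form the quadratic (x - mu)^T · Sigma^{-1} · (x - mu):
  Sigma^{-1} · (x - mu) = (-0.375, 0.069, 0.5862).
  (x - mu)^T · [Sigma^{-1} · (x - mu)] = (-3)·(-0.375) + (1)·(0.069) + (3)·(0.5862) = 2.9526.

Step 4 — take square root: d = √(2.9526) ≈ 1.7183.

d(x, mu) = √(2.9526) ≈ 1.7183


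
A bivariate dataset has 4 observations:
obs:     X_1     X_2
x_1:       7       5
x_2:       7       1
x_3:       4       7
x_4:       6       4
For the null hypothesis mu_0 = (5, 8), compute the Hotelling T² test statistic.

Step 1 — sample mean vector:
  mean(X_1) = (7 + 7 + 4 + 6) / 4 = 24/4 = 6
  mean(X_2) = (5 + 1 + 7 + 4) / 4 = 17/4 = 4.25
  x̄ = (6, 4.25),  deviation x̄ - mu_0 = (6, 4.25) - (5, 8) = (1, -3.75).

Step 2 — sample covariance matrix, S[i,j] = (1/(n-1)) · Σ_k (x_{k,i} - mean_i) · (x_{k,j} - mean_j), divisor n-1 = 3:
  S[X_1,X_1] = ((1)·(1) + (1)·(1) + (-2)·(-2) + (0)·(0)) / 3 = 6/3 = 2
  S[X_1,X_2] = ((1)·(0.75) + (1)·(-3.25) + (-2)·(2.75) + (0)·(-0.25)) / 3 = -8/3 = -2.6667
  S[X_2,X_2] = ((0.75)·(0.75) + (-3.25)·(-3.25) + (2.75)·(2.75) + (-0.25)·(-0.25)) / 3 = 18.75/3 = 6.25
  S = [[2, -2.6667],
 [-2.6667, 6.25]].

Step 3 — invert S. det(S) = 2·6.25 - (-2.6667)² = 5.3889.
  S^{-1} = (1/det) · [[d, -b], [-b, a]] = [[1.1598, 0.4948],
 [0.4948, 0.3711]].

Step 4 — quadratic form (x̄ - mu_0)^T · S^{-1} · (x̄ - mu_0):
  S^{-1} · (x̄ - mu_0) = (-0.6959, -0.8969),
  (x̄ - mu_0)^T · [...] = (1)·(-0.6959) + (-3.75)·(-0.8969) = 2.6675.

Step 5 — scale by n: T² = 4 · 2.6675 = 10.6701.

T² ≈ 10.6701


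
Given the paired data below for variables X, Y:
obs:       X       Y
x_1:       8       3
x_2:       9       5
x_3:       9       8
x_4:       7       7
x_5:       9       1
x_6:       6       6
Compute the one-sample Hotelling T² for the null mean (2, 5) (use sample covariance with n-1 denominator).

Step 1 — sample mean vector:
  mean(X) = (8 + 9 + 9 + 7 + 9 + 6) / 6 = 48/6 = 8
  mean(Y) = (3 + 5 + 8 + 7 + 1 + 6) / 6 = 30/6 = 5
  x̄ = (8, 5),  deviation x̄ - mu_0 = (8, 5) - (2, 5) = (6, 0).

Step 2 — sample covariance matrix, S[i,j] = (1/(n-1)) · Σ_k (x_{k,i} - mean_i) · (x_{k,j} - mean_j), divisor n-1 = 5:
  S[X,X] = ((0)·(0) + (1)·(1) + (1)·(1) + (-1)·(-1) + (1)·(1) + (-2)·(-2)) / 5 = 8/5 = 1.6
  S[X,Y] = ((0)·(-2) + (1)·(0) + (1)·(3) + (-1)·(2) + (1)·(-4) + (-2)·(1)) / 5 = -5/5 = -1
  S[Y,Y] = ((-2)·(-2) + (0)·(0) + (3)·(3) + (2)·(2) + (-4)·(-4) + (1)·(1)) / 5 = 34/5 = 6.8
  S = [[1.6, -1],
 [-1, 6.8]].

Step 3 — invert S. det(S) = 1.6·6.8 - (-1)² = 9.88.
  S^{-1} = (1/det) · [[d, -b], [-b, a]] = [[0.6883, 0.1012],
 [0.1012, 0.1619]].

Step 4 — quadratic form (x̄ - mu_0)^T · S^{-1} · (x̄ - mu_0):
  S^{-1} · (x̄ - mu_0) = (4.1296, 0.6073),
  (x̄ - mu_0)^T · [...] = (6)·(4.1296) + (0)·(0.6073) = 24.7773.

Step 5 — scale by n: T² = 6 · 24.7773 = 148.664.

T² ≈ 148.664


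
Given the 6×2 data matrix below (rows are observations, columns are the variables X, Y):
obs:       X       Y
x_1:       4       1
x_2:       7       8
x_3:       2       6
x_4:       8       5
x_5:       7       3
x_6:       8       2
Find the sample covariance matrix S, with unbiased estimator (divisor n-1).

Step 1 — column means:
  mean(X) = (4 + 7 + 2 + 8 + 7 + 8) / 6 = 36/6 = 6
  mean(Y) = (1 + 8 + 6 + 5 + 3 + 2) / 6 = 25/6 = 4.1667

Step 2 — sample covariance S[i,j] = (1/(n-1)) · Σ_k (x_{k,i} - mean_i) · (x_{k,j} - mean_j), with n-1 = 5.
  S[X,X] = ((-2)·(-2) + (1)·(1) + (-4)·(-4) + (2)·(2) + (1)·(1) + (2)·(2)) / 5 = 30/5 = 6
  S[X,Y] = ((-2)·(-3.1667) + (1)·(3.8333) + (-4)·(1.8333) + (2)·(0.8333) + (1)·(-1.1667) + (2)·(-2.1667)) / 5 = -1/5 = -0.2
  S[Y,Y] = ((-3.1667)·(-3.1667) + (3.8333)·(3.8333) + (1.8333)·(1.8333) + (0.8333)·(0.8333) + (-1.1667)·(-1.1667) + (-2.1667)·(-2.1667)) / 5 = 34.8333/5 = 6.9667

S is symmetric (S[j,i] = S[i,j]). Assembling:

S = [[6, -0.2],
 [-0.2, 6.9667]]


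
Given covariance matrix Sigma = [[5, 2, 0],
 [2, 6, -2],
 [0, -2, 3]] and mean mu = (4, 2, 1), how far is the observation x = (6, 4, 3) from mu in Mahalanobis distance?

Step 1 — centre the observation: (x - mu) = (2, 2, 2).

Step 2 — invert Sigma (cofactor / det for 3×3, or solve directly):
  Sigma^{-1} = [[0.2414, -0.1034, -0.069],
 [-0.1034, 0.2586, 0.1724],
 [-0.069, 0.1724, 0.4483]].

Step 3 — form the quadratic (x - mu)^T · Sigma^{-1} · (x - mu):
  Sigma^{-1} · (x - mu) = (0.1379, 0.6552, 1.1034).
  (x - mu)^T · [Sigma^{-1} · (x - mu)] = (2)·(0.1379) + (2)·(0.6552) + (2)·(1.1034) = 3.7931.

Step 4 — take square root: d = √(3.7931) ≈ 1.9476.

d(x, mu) = √(3.7931) ≈ 1.9476


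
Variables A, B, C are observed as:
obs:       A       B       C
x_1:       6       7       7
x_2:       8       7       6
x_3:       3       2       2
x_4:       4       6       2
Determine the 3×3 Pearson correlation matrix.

Step 1 — column means:
  mean(A) = (6 + 8 + 3 + 4) / 4 = 21/4 = 5.25
  mean(B) = (7 + 7 + 2 + 6) / 4 = 22/4 = 5.5
  mean(C) = (7 + 6 + 2 + 2) / 4 = 17/4 = 4.25

Step 2 — sample variances and covariances s[i,j] = (1/(n-1)) · Σ_k (x_{k,i} - mean_i) · (x_{k,j} - mean_j), with n-1 = 3:
  s[A,A] = ((0.75)·(0.75) + (2.75)·(2.75) + (-2.25)·(-2.25) + (-1.25)·(-1.25)) / 3 = 14.75/3 = 4.9167
  s[A,B] = ((0.75)·(1.5) + (2.75)·(1.5) + (-2.25)·(-3.5) + (-1.25)·(0.5)) / 3 = 12.5/3 = 4.1667
  s[A,C] = ((0.75)·(2.75) + (2.75)·(1.75) + (-2.25)·(-2.25) + (-1.25)·(-2.25)) / 3 = 14.75/3 = 4.9167
  s[B,B] = ((1.5)·(1.5) + (1.5)·(1.5) + (-3.5)·(-3.5) + (0.5)·(0.5)) / 3 = 17/3 = 5.6667
  s[B,C] = ((1.5)·(2.75) + (1.5)·(1.75) + (-3.5)·(-2.25) + (0.5)·(-2.25)) / 3 = 13.5/3 = 4.5
  s[C,C] = ((2.75)·(2.75) + (1.75)·(1.75) + (-2.25)·(-2.25) + (-2.25)·(-2.25)) / 3 = 20.75/3 = 6.9167
  Sample standard deviations s_i = √(s[i,i]):
  s(A) = √(4.9167) = 2.2174
  s(B) = √(5.6667) = 2.3805
  s(C) = √(6.9167) = 2.63

Step 3 — r_{ij} = s_{ij} / (s_i · s_j):
  r[A,A] = 1 (diagonal).
  r[A,B] = 4.1667 / (2.2174 · 2.3805) = 4.1667 / 5.2784 = 0.7894
  r[A,C] = 4.9167 / (2.2174 · 2.63) = 4.9167 / 5.8315 = 0.8431
  r[B,B] = 1 (diagonal).
  r[B,C] = 4.5 / (2.3805 · 2.63) = 4.5 / 6.2605 = 0.7188
  r[C,C] = 1 (diagonal).

R is symmetric with unit diagonal. Assembling:

R = [[1, 0.7894, 0.8431],
 [0.7894, 1, 0.7188],
 [0.8431, 0.7188, 1]]


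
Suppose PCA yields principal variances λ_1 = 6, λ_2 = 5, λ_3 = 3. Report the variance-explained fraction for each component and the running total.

Step 1 — total variance = trace(Sigma) = Σ λ_i = 6 + 5 + 3 = 14.

Step 2 — fraction explained by component i = λ_i / Σ λ:
  PC1: 6/14 = 0.4286
  PC2: 5/14 = 0.3571
  PC3: 3/14 = 0.2143

Step 3 — cumulative fraction after k components = (λ_1 + ... + λ_k) / Σ λ:
  k = 1: 6/14 = 0.4286
  k = 2: (6 + 5)/14 = 11/14 = 0.7857
  k = 3: (6 + 5 + 3)/14 = 14/14 = 1

Summary (fraction, with percent):

explained: PC1 0.4286 (42.86%), PC2 0.3571 (35.71%), PC3 0.2143 (21.43%);  cumulative: 0.4286, 0.7857, 1


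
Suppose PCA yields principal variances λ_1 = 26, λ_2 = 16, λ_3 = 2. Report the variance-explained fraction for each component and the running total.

Step 1 — total variance = trace(Sigma) = Σ λ_i = 26 + 16 + 2 = 44.

Step 2 — fraction explained by component i = λ_i / Σ λ:
  PC1: 26/44 = 0.5909
  PC2: 16/44 = 0.3636
  PC3: 2/44 = 0.0455

Step 3 — cumulative fraction after k components = (λ_1 + ... + λ_k) / Σ λ:
  k = 1: 26/44 = 0.5909
  k = 2: (26 + 16)/44 = 42/44 = 0.9545
  k = 3: (26 + 16 + 2)/44 = 44/44 = 1

Summary (fraction, with percent):

explained: PC1 0.5909 (59.09%), PC2 0.3636 (36.36%), PC3 0.0455 (4.55%);  cumulative: 0.5909, 0.9545, 1


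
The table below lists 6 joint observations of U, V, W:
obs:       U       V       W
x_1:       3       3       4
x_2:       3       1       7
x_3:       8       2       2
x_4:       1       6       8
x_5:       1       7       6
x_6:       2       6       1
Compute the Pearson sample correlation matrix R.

Step 1 — column means:
  mean(U) = (3 + 3 + 8 + 1 + 1 + 2) / 6 = 18/6 = 3
  mean(V) = (3 + 1 + 2 + 6 + 7 + 6) / 6 = 25/6 = 4.1667
  mean(W) = (4 + 7 + 2 + 8 + 6 + 1) / 6 = 28/6 = 4.6667

Step 2 — sample variances and covariances s[i,j] = (1/(n-1)) · Σ_k (x_{k,i} - mean_i) · (x_{k,j} - mean_j), with n-1 = 5:
  s[U,U] = ((0)·(0) + (0)·(0) + (5)·(5) + (-2)·(-2) + (-2)·(-2) + (-1)·(-1)) / 5 = 34/5 = 6.8
  s[U,V] = ((0)·(-1.1667) + (0)·(-3.1667) + (5)·(-2.1667) + (-2)·(1.8333) + (-2)·(2.8333) + (-1)·(1.8333)) / 5 = -22/5 = -4.4
  s[U,W] = ((0)·(-0.6667) + (0)·(2.3333) + (5)·(-2.6667) + (-2)·(3.3333) + (-2)·(1.3333) + (-1)·(-3.6667)) / 5 = -19/5 = -3.8
  s[V,V] = ((-1.1667)·(-1.1667) + (-3.1667)·(-3.1667) + (-2.1667)·(-2.1667) + (1.8333)·(1.8333) + (2.8333)·(2.8333) + (1.8333)·(1.8333)) / 5 = 30.8333/5 = 6.1667
  s[V,W] = ((-1.1667)·(-0.6667) + (-3.1667)·(2.3333) + (-2.1667)·(-2.6667) + (1.8333)·(3.3333) + (2.8333)·(1.3333) + (1.8333)·(-3.6667)) / 5 = 2.3333/5 = 0.4667
  s[W,W] = ((-0.6667)·(-0.6667) + (2.3333)·(2.3333) + (-2.6667)·(-2.6667) + (3.3333)·(3.3333) + (1.3333)·(1.3333) + (-3.6667)·(-3.6667)) / 5 = 39.3333/5 = 7.8667
  Sample standard deviations s_i = √(s[i,i]):
  s(U) = √(6.8) = 2.6077
  s(V) = √(6.1667) = 2.4833
  s(W) = √(7.8667) = 2.8048

Step 3 — r_{ij} = s_{ij} / (s_i · s_j):
  r[U,U] = 1 (diagonal).
  r[U,V] = -4.4 / (2.6077 · 2.4833) = -4.4 / 6.4756 = -0.6795
  r[U,W] = -3.8 / (2.6077 · 2.8048) = -3.8 / 7.3139 = -0.5196
  r[V,V] = 1 (diagonal).
  r[V,W] = 0.4667 / (2.4833 · 2.8048) = 0.4667 / 6.965 = 0.067
  r[W,W] = 1 (diagonal).

R is symmetric with unit diagonal. Assembling:

R = [[1, -0.6795, -0.5196],
 [-0.6795, 1, 0.067],
 [-0.5196, 0.067, 1]]


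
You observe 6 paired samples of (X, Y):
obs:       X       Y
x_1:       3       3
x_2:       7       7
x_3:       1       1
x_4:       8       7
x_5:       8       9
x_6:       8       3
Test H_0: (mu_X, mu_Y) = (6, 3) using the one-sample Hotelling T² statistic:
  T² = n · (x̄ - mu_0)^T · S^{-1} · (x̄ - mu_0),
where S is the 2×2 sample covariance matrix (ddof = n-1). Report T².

Step 1 — sample mean vector:
  mean(X) = (3 + 7 + 1 + 8 + 8 + 8) / 6 = 35/6 = 5.8333
  mean(Y) = (3 + 7 + 1 + 7 + 9 + 3) / 6 = 30/6 = 5
  x̄ = (5.8333, 5),  deviation x̄ - mu_0 = (5.8333, 5) - (6, 3) = (-0.1667, 2).

Step 2 — sample covariance matrix, S[i,j] = (1/(n-1)) · Σ_k (x_{k,i} - mean_i) · (x_{k,j} - mean_j), divisor n-1 = 5:
  S[X,X] = ((-2.8333)·(-2.8333) + (1.1667)·(1.1667) + (-4.8333)·(-4.8333) + (2.1667)·(2.1667) + (2.1667)·(2.1667) + (2.1667)·(2.1667)) / 5 = 46.8333/5 = 9.3667
  S[X,Y] = ((-2.8333)·(-2) + (1.1667)·(2) + (-4.8333)·(-4) + (2.1667)·(2) + (2.1667)·(4) + (2.1667)·(-2)) / 5 = 36/5 = 7.2
  S[Y,Y] = ((-2)·(-2) + (2)·(2) + (-4)·(-4) + (2)·(2) + (4)·(4) + (-2)·(-2)) / 5 = 48/5 = 9.6
  S = [[9.3667, 7.2],
 [7.2, 9.6]].

Step 3 — invert S. det(S) = 9.3667·9.6 - (7.2)² = 38.08.
  S^{-1} = (1/det) · [[d, -b], [-b, a]] = [[0.2521, -0.1891],
 [-0.1891, 0.246]].

Step 4 — quadratic form (x̄ - mu_0)^T · S^{-1} · (x̄ - mu_0):
  S^{-1} · (x̄ - mu_0) = (-0.4202, 0.5235),
  (x̄ - mu_0)^T · [...] = (-0.1667)·(-0.4202) + (2)·(0.5235) = 1.1169.

Step 5 — scale by n: T² = 6 · 1.1169 = 6.7017.

T² ≈ 6.7017


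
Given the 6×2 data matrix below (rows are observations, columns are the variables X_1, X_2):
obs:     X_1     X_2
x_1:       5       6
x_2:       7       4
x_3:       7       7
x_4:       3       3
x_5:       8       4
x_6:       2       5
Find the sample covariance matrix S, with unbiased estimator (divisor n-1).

Step 1 — column means:
  mean(X_1) = (5 + 7 + 7 + 3 + 8 + 2) / 6 = 32/6 = 5.3333
  mean(X_2) = (6 + 4 + 7 + 3 + 4 + 5) / 6 = 29/6 = 4.8333

Step 2 — sample covariance S[i,j] = (1/(n-1)) · Σ_k (x_{k,i} - mean_i) · (x_{k,j} - mean_j), with n-1 = 5.
  S[X_1,X_1] = ((-0.3333)·(-0.3333) + (1.6667)·(1.6667) + (1.6667)·(1.6667) + (-2.3333)·(-2.3333) + (2.6667)·(2.6667) + (-3.3333)·(-3.3333)) / 5 = 29.3333/5 = 5.8667
  S[X_1,X_2] = ((-0.3333)·(1.1667) + (1.6667)·(-0.8333) + (1.6667)·(2.1667) + (-2.3333)·(-1.8333) + (2.6667)·(-0.8333) + (-3.3333)·(0.1667)) / 5 = 3.3333/5 = 0.6667
  S[X_2,X_2] = ((1.1667)·(1.1667) + (-0.8333)·(-0.8333) + (2.1667)·(2.1667) + (-1.8333)·(-1.8333) + (-0.8333)·(-0.8333) + (0.1667)·(0.1667)) / 5 = 10.8333/5 = 2.1667

S is symmetric (S[j,i] = S[i,j]). Assembling:

S = [[5.8667, 0.6667],
 [0.6667, 2.1667]]


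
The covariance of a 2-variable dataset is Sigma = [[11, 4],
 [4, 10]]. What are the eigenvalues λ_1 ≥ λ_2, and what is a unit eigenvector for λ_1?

Step 1 — characteristic polynomial of 2×2 Sigma:
  det(Sigma - λI) = λ² - trace · λ + det = 0.
  trace = 11 + 10 = 21, det = 11·10 - (4)² = 94.
Step 2 — discriminant:
  Δ = trace² - 4·det = 441 - 376 = 65.
Step 3 — eigenvalues:
  λ = (trace ± √Δ)/2 = (21 ± 8.0623)/2,
  λ_1 = 14.5311,  λ_2 = 6.4689.

Step 4 — unit eigenvector for λ_1: solve (Sigma - λ_1 I)v = 0. First row:
  (11 - 14.5311)·v_x + (4)·v_y = 0, i.e. (-3.5311)·v_x + (4)·v_y = 0,
  so v ∝ (b, λ_1 - a) = (4, 3.5311) = u.
  ||u|| = √((4)² + (3.5311)²) = √(28.4689) ≈ 5.3356,
  v_1 = u/||u|| ≈ (0.7497, 0.6618) (||v_1|| = 1).

λ_1 = 14.5311,  λ_2 = 6.4689;  v_1 ≈ (0.7497, 0.6618)


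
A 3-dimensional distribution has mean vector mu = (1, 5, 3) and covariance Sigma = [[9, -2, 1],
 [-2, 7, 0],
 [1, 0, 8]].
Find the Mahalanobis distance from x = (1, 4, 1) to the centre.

Step 1 — centre the observation: (x - mu) = (0, -1, -2).

Step 2 — invert Sigma (cofactor / det for 3×3, or solve directly):
  Sigma^{-1} = [[0.1204, 0.0344, -0.0151],
 [0.0344, 0.1527, -0.0043],
 [-0.0151, -0.0043, 0.1269]].

Step 3 — form the quadratic (x - mu)^T · Sigma^{-1} · (x - mu):
  Sigma^{-1} · (x - mu) = (-0.0043, -0.1441, -0.2495).
  (x - mu)^T · [Sigma^{-1} · (x - mu)] = (0)·(-0.0043) + (-1)·(-0.1441) + (-2)·(-0.2495) = 0.643.

Step 4 — take square root: d = √(0.643) ≈ 0.8019.

d(x, mu) = √(0.643) ≈ 0.8019


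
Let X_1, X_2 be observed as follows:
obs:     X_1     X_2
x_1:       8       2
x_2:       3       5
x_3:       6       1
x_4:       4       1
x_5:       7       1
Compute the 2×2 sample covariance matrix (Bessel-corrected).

Step 1 — column means:
  mean(X_1) = (8 + 3 + 6 + 4 + 7) / 5 = 28/5 = 5.6
  mean(X_2) = (2 + 5 + 1 + 1 + 1) / 5 = 10/5 = 2

Step 2 — sample covariance S[i,j] = (1/(n-1)) · Σ_k (x_{k,i} - mean_i) · (x_{k,j} - mean_j), with n-1 = 4.
  S[X_1,X_1] = ((2.4)·(2.4) + (-2.6)·(-2.6) + (0.4)·(0.4) + (-1.6)·(-1.6) + (1.4)·(1.4)) / 4 = 17.2/4 = 4.3
  S[X_1,X_2] = ((2.4)·(0) + (-2.6)·(3) + (0.4)·(-1) + (-1.6)·(-1) + (1.4)·(-1)) / 4 = -8/4 = -2
  S[X_2,X_2] = ((0)·(0) + (3)·(3) + (-1)·(-1) + (-1)·(-1) + (-1)·(-1)) / 4 = 12/4 = 3

S is symmetric (S[j,i] = S[i,j]). Assembling:

S = [[4.3, -2],
 [-2, 3]]


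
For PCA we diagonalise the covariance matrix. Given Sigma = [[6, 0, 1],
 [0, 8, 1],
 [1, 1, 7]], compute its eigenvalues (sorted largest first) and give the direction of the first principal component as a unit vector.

Step 1 — characteristic polynomial p(λ) = det(λI - Sigma) = λ³ - tr·λ² + c_1·λ - det, where tr = trace, c_1 = sum of the principal 2×2 minors, det = det(Sigma):
  tr = 6 + 8 + 7 = 21,
  c_1 = (6·8 - (0)²) + (6·7 - (1)²) + (8·7 - (1)²) = 48 + 41 + 55 = 144,
  det = 6·(8·7 - (1)²) - (0)·((0)·7 - (1)·(1)) + (1)·((0)·(1) - 8·(1)) = 6·(55) - (0)·(-1) + (1)·(-8) = 322.
  So p(λ) = λ³ - 21λ² + 144λ - 322.
Step 2 — look for an integer root (rational root theorem: any rational root is an integer divisor of 322). Testing λ = 7:
  p(7) = 343 - 1029 + 1008 - 322 = 0  ✓
  Dividing out (λ - 7): p(λ) = (λ - 7)(λ² - 14λ + 46).
Step 3 — remaining eigenvalues from the quadratic λ² - 14λ + 46 = 0:
  Δ = 14² - 4·46 = 196 - 184 = 12,  λ = (14 ± √12)/2 = (14 ± 3.4641)/2 ≈ 8.7321 or 5.2679.
  Sorted: λ_1 = 8.7321,  λ_2 = 7,  λ_3 = 5.2679  (check: sum = 21 = tr ✓).

Step 4 — unit eigenvector for λ_1 ≈ 8.7321: v spans the null space of (Sigma - λ_1 I), whose rows are
  r_1 = (-2.7321, 0, 1),  r_2 = (0, -0.7321, 1),  r_3 = (1, 1, -1.7321).
  v is orthogonal to every row, so take v ∝ r_1 × r_2 = ((0)·(1) - (1)·(-0.7321), (1)·(0) - (-2.7321)·(1), (-2.7321)·(-0.7321) - (0)·(0)) ≈ (0.7321, 2.7321, 2).
  Let u = (0.7321, 2.7321, 2).
  ||u|| = √((0.7321)² + (2.7321)² + (2)²) = √(12) ≈ 3.4641,  v_1 = u/||u|| ≈ (0.2113, 0.7887, 0.5774) (||v_1|| = 1).

λ_1 = 8.7321,  λ_2 = 7,  λ_3 = 5.2679;  v_1 ≈ (0.2113, 0.7887, 0.5774)


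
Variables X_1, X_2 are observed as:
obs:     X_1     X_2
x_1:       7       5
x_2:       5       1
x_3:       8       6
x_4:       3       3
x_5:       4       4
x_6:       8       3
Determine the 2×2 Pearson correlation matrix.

Step 1 — column means:
  mean(X_1) = (7 + 5 + 8 + 3 + 4 + 8) / 6 = 35/6 = 5.8333
  mean(X_2) = (5 + 1 + 6 + 3 + 4 + 3) / 6 = 22/6 = 3.6667

Step 2 — sample variances and covariances s[i,j] = (1/(n-1)) · Σ_k (x_{k,i} - mean_i) · (x_{k,j} - mean_j), with n-1 = 5:
  s[X_1,X_1] = ((1.1667)·(1.1667) + (-0.8333)·(-0.8333) + (2.1667)·(2.1667) + (-2.8333)·(-2.8333) + (-1.8333)·(-1.8333) + (2.1667)·(2.1667)) / 5 = 22.8333/5 = 4.5667
  s[X_1,X_2] = ((1.1667)·(1.3333) + (-0.8333)·(-2.6667) + (2.1667)·(2.3333) + (-2.8333)·(-0.6667) + (-1.8333)·(0.3333) + (2.1667)·(-0.6667)) / 5 = 8.6667/5 = 1.7333
  s[X_2,X_2] = ((1.3333)·(1.3333) + (-2.6667)·(-2.6667) + (2.3333)·(2.3333) + (-0.6667)·(-0.6667) + (0.3333)·(0.3333) + (-0.6667)·(-0.6667)) / 5 = 15.3333/5 = 3.0667
  Sample standard deviations s_i = √(s[i,i]):
  s(X_1) = √(4.5667) = 2.137
  s(X_2) = √(3.0667) = 1.7512

Step 3 — r_{ij} = s_{ij} / (s_i · s_j):
  r[X_1,X_1] = 1 (diagonal).
  r[X_1,X_2] = 1.7333 / (2.137 · 1.7512) = 1.7333 / 3.7423 = 0.4632
  r[X_2,X_2] = 1 (diagonal).

R is symmetric with unit diagonal. Assembling:

R = [[1, 0.4632],
 [0.4632, 1]]


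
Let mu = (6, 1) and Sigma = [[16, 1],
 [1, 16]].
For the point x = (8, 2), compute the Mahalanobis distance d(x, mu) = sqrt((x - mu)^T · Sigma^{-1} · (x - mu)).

Step 1 — centre the observation: (x - mu) = (2, 1).

Step 2 — invert Sigma. det(Sigma) = 16·16 - (1)² = 255.
  Sigma^{-1} = (1/det) · [[d, -b], [-b, a]] = [[0.0627, -0.0039],
 [-0.0039, 0.0627]].

Step 3 — form the quadratic (x - mu)^T · Sigma^{-1} · (x - mu):
  Sigma^{-1} · (x - mu) = (0.1216, 0.0549).
  (x - mu)^T · [Sigma^{-1} · (x - mu)] = (2)·(0.1216) + (1)·(0.0549) = 0.298.

Step 4 — take square root: d = √(0.298) ≈ 0.5459.

d(x, mu) = √(0.298) ≈ 0.5459


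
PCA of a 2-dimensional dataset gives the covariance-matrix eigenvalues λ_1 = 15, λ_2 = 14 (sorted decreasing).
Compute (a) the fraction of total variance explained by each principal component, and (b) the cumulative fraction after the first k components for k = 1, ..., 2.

Step 1 — total variance = trace(Sigma) = Σ λ_i = 15 + 14 = 29.

Step 2 — fraction explained by component i = λ_i / Σ λ:
  PC1: 15/29 = 0.5172
  PC2: 14/29 = 0.4828

Step 3 — cumulative fraction after k components = (λ_1 + ... + λ_k) / Σ λ:
  k = 1: 15/29 = 0.5172
  k = 2: (15 + 14)/29 = 29/29 = 1

Summary (fraction, with percent):

explained: PC1 0.5172 (51.72%), PC2 0.4828 (48.28%);  cumulative: 0.5172, 1


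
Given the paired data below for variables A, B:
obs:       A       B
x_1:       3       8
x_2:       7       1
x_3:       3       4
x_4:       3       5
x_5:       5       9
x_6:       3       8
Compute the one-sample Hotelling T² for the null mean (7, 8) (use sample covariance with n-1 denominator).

Step 1 — sample mean vector:
  mean(A) = (3 + 7 + 3 + 3 + 5 + 3) / 6 = 24/6 = 4
  mean(B) = (8 + 1 + 4 + 5 + 9 + 8) / 6 = 35/6 = 5.8333
  x̄ = (4, 5.8333),  deviation x̄ - mu_0 = (4, 5.8333) - (7, 8) = (-3, -2.1667).

Step 2 — sample covariance matrix, S[i,j] = (1/(n-1)) · Σ_k (x_{k,i} - mean_i) · (x_{k,j} - mean_j), divisor n-1 = 5:
  S[A,A] = ((-1)·(-1) + (3)·(3) + (-1)·(-1) + (-1)·(-1) + (1)·(1) + (-1)·(-1)) / 5 = 14/5 = 2.8
  S[A,B] = ((-1)·(2.1667) + (3)·(-4.8333) + (-1)·(-1.8333) + (-1)·(-0.8333) + (1)·(3.1667) + (-1)·(2.1667)) / 5 = -13/5 = -2.6
  S[B,B] = ((2.1667)·(2.1667) + (-4.8333)·(-4.8333) + (-1.8333)·(-1.8333) + (-0.8333)·(-0.8333) + (3.1667)·(3.1667) + (2.1667)·(2.1667)) / 5 = 46.8333/5 = 9.3667
  S = [[2.8, -2.6],
 [-2.6, 9.3667]].

Step 3 — invert S. det(S) = 2.8·9.3667 - (-2.6)² = 19.4667.
  S^{-1} = (1/det) · [[d, -b], [-b, a]] = [[0.4812, 0.1336],
 [0.1336, 0.1438]].

Step 4 — quadratic form (x̄ - mu_0)^T · S^{-1} · (x̄ - mu_0):
  S^{-1} · (x̄ - mu_0) = (-1.7329, -0.7123),
  (x̄ - mu_0)^T · [...] = (-3)·(-1.7329) + (-2.1667)·(-0.7123) = 6.742.

Step 5 — scale by n: T² = 6 · 6.742 = 40.4521.

T² ≈ 40.4521


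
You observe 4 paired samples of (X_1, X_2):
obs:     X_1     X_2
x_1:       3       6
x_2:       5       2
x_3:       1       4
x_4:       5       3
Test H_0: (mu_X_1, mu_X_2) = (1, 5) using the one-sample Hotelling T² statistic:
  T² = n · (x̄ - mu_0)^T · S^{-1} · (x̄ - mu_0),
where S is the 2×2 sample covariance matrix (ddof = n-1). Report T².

Step 1 — sample mean vector:
  mean(X_1) = (3 + 5 + 1 + 5) / 4 = 14/4 = 3.5
  mean(X_2) = (6 + 2 + 4 + 3) / 4 = 15/4 = 3.75
  x̄ = (3.5, 3.75),  deviation x̄ - mu_0 = (3.5, 3.75) - (1, 5) = (2.5, -1.25).

Step 2 — sample covariance matrix, S[i,j] = (1/(n-1)) · Σ_k (x_{k,i} - mean_i) · (x_{k,j} - mean_j), divisor n-1 = 3:
  S[X_1,X_1] = ((-0.5)·(-0.5) + (1.5)·(1.5) + (-2.5)·(-2.5) + (1.5)·(1.5)) / 3 = 11/3 = 3.6667
  S[X_1,X_2] = ((-0.5)·(2.25) + (1.5)·(-1.75) + (-2.5)·(0.25) + (1.5)·(-0.75)) / 3 = -5.5/3 = -1.8333
  S[X_2,X_2] = ((2.25)·(2.25) + (-1.75)·(-1.75) + (0.25)·(0.25) + (-0.75)·(-0.75)) / 3 = 8.75/3 = 2.9167
  S = [[3.6667, -1.8333],
 [-1.8333, 2.9167]].

Step 3 — invert S. det(S) = 3.6667·2.9167 - (-1.8333)² = 7.3333.
  S^{-1} = (1/det) · [[d, -b], [-b, a]] = [[0.3977, 0.25],
 [0.25, 0.5]].

Step 4 — quadratic form (x̄ - mu_0)^T · S^{-1} · (x̄ - mu_0):
  S^{-1} · (x̄ - mu_0) = (0.6818, 0),
  (x̄ - mu_0)^T · [...] = (2.5)·(0.6818) + (-1.25)·(0) = 1.7045.

Step 5 — scale by n: T² = 4 · 1.7045 = 6.8182.

T² ≈ 6.8182


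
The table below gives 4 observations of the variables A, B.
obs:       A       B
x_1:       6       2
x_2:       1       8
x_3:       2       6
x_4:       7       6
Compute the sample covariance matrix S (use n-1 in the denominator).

Step 1 — column means:
  mean(A) = (6 + 1 + 2 + 7) / 4 = 16/4 = 4
  mean(B) = (2 + 8 + 6 + 6) / 4 = 22/4 = 5.5

Step 2 — sample covariance S[i,j] = (1/(n-1)) · Σ_k (x_{k,i} - mean_i) · (x_{k,j} - mean_j), with n-1 = 3.
  S[A,A] = ((2)·(2) + (-3)·(-3) + (-2)·(-2) + (3)·(3)) / 3 = 26/3 = 8.6667
  S[A,B] = ((2)·(-3.5) + (-3)·(2.5) + (-2)·(0.5) + (3)·(0.5)) / 3 = -14/3 = -4.6667
  S[B,B] = ((-3.5)·(-3.5) + (2.5)·(2.5) + (0.5)·(0.5) + (0.5)·(0.5)) / 3 = 19/3 = 6.3333

S is symmetric (S[j,i] = S[i,j]). Assembling:

S = [[8.6667, -4.6667],
 [-4.6667, 6.3333]]


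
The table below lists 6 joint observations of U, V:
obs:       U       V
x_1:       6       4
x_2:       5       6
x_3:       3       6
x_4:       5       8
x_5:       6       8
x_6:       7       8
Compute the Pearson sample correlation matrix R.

Step 1 — column means:
  mean(U) = (6 + 5 + 3 + 5 + 6 + 7) / 6 = 32/6 = 5.3333
  mean(V) = (4 + 6 + 6 + 8 + 8 + 8) / 6 = 40/6 = 6.6667

Step 2 — sample variances and covariances s[i,j] = (1/(n-1)) · Σ_k (x_{k,i} - mean_i) · (x_{k,j} - mean_j), with n-1 = 5:
  s[U,U] = ((0.6667)·(0.6667) + (-0.3333)·(-0.3333) + (-2.3333)·(-2.3333) + (-0.3333)·(-0.3333) + (0.6667)·(0.6667) + (1.6667)·(1.6667)) / 5 = 9.3333/5 = 1.8667
  s[U,V] = ((0.6667)·(-2.6667) + (-0.3333)·(-0.6667) + (-2.3333)·(-0.6667) + (-0.3333)·(1.3333) + (0.6667)·(1.3333) + (1.6667)·(1.3333)) / 5 = 2.6667/5 = 0.5333
  s[V,V] = ((-2.6667)·(-2.6667) + (-0.6667)·(-0.6667) + (-0.6667)·(-0.6667) + (1.3333)·(1.3333) + (1.3333)·(1.3333) + (1.3333)·(1.3333)) / 5 = 13.3333/5 = 2.6667
  Sample standard deviations s_i = √(s[i,i]):
  s(U) = √(1.8667) = 1.3663
  s(V) = √(2.6667) = 1.633

Step 3 — r_{ij} = s_{ij} / (s_i · s_j):
  r[U,U] = 1 (diagonal).
  r[U,V] = 0.5333 / (1.3663 · 1.633) = 0.5333 / 2.2311 = 0.239
  r[V,V] = 1 (diagonal).

R is symmetric with unit diagonal. Assembling:

R = [[1, 0.239],
 [0.239, 1]]


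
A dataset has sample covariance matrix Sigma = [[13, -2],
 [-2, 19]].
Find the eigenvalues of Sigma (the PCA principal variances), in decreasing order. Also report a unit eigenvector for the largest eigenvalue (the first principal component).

Step 1 — characteristic polynomial of 2×2 Sigma:
  det(Sigma - λI) = λ² - trace · λ + det = 0.
  trace = 13 + 19 = 32, det = 13·19 - (-2)² = 243.
Step 2 — discriminant:
  Δ = trace² - 4·det = 1024 - 972 = 52.
Step 3 — eigenvalues:
  λ = (trace ± √Δ)/2 = (32 ± 7.2111)/2,
  λ_1 = 19.6056,  λ_2 = 12.3944.

Step 4 — unit eigenvector for λ_1: solve (Sigma - λ_1 I)v = 0. First row:
  (13 - 19.6056)·v_x + (-2)·v_y = 0, i.e. (-6.6056)·v_x + (-2)·v_y = 0,
  so v ∝ (b, λ_1 - a) = (-2, 6.6056); multiply by -1 so the first entry is positive: u = (2, -6.6056).
  ||u|| = √((2)² + (-6.6056)²) = √(47.6333) ≈ 6.9017,
  v_1 = u/||u|| ≈ (0.2898, -0.9571) (||v_1|| = 1).

λ_1 = 19.6056,  λ_2 = 12.3944;  v_1 ≈ (0.2898, -0.9571)


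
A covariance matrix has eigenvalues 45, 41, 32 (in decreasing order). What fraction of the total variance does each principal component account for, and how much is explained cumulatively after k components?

Step 1 — total variance = trace(Sigma) = Σ λ_i = 45 + 41 + 32 = 118.

Step 2 — fraction explained by component i = λ_i / Σ λ:
  PC1: 45/118 = 0.3814
  PC2: 41/118 = 0.3475
  PC3: 32/118 = 0.2712

Step 3 — cumulative fraction after k components = (λ_1 + ... + λ_k) / Σ λ:
  k = 1: 45/118 = 0.3814
  k = 2: (45 + 41)/118 = 86/118 = 0.7288
  k = 3: (45 + 41 + 32)/118 = 118/118 = 1

Summary (fraction, with percent):

explained: PC1 0.3814 (38.14%), PC2 0.3475 (34.75%), PC3 0.2712 (27.12%);  cumulative: 0.3814, 0.7288, 1


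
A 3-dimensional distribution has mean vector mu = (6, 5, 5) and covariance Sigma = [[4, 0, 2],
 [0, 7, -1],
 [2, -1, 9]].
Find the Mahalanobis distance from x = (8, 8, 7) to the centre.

Step 1 — centre the observation: (x - mu) = (2, 3, 2).

Step 2 — invert Sigma (cofactor / det for 3×3, or solve directly):
  Sigma^{-1} = [[0.2818, -0.0091, -0.0636],
 [-0.0091, 0.1455, 0.0182],
 [-0.0636, 0.0182, 0.1273]].

Step 3 — form the quadratic (x - mu)^T · Sigma^{-1} · (x - mu):
  Sigma^{-1} · (x - mu) = (0.4091, 0.4545, 0.1818).
  (x - mu)^T · [Sigma^{-1} · (x - mu)] = (2)·(0.4091) + (3)·(0.4545) + (2)·(0.1818) = 2.5455.

Step 4 — take square root: d = √(2.5455) ≈ 1.5954.

d(x, mu) = √(2.5455) ≈ 1.5954


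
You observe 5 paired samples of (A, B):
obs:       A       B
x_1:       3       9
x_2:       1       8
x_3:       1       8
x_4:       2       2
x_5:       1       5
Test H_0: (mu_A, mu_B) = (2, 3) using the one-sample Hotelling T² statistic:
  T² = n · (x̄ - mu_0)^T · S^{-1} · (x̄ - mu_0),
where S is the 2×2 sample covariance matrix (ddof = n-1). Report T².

Step 1 — sample mean vector:
  mean(A) = (3 + 1 + 1 + 2 + 1) / 5 = 8/5 = 1.6
  mean(B) = (9 + 8 + 8 + 2 + 5) / 5 = 32/5 = 6.4
  x̄ = (1.6, 6.4),  deviation x̄ - mu_0 = (1.6, 6.4) - (2, 3) = (-0.4, 3.4).

Step 2 — sample covariance matrix, S[i,j] = (1/(n-1)) · Σ_k (x_{k,i} - mean_i) · (x_{k,j} - mean_j), divisor n-1 = 4:
  S[A,A] = ((1.4)·(1.4) + (-0.6)·(-0.6) + (-0.6)·(-0.6) + (0.4)·(0.4) + (-0.6)·(-0.6)) / 4 = 3.2/4 = 0.8
  S[A,B] = ((1.4)·(2.6) + (-0.6)·(1.6) + (-0.6)·(1.6) + (0.4)·(-4.4) + (-0.6)·(-1.4)) / 4 = 0.8/4 = 0.2
  S[B,B] = ((2.6)·(2.6) + (1.6)·(1.6) + (1.6)·(1.6) + (-4.4)·(-4.4) + (-1.4)·(-1.4)) / 4 = 33.2/4 = 8.3
  S = [[0.8, 0.2],
 [0.2, 8.3]].

Step 3 — invert S. det(S) = 0.8·8.3 - (0.2)² = 6.6.
  S^{-1} = (1/det) · [[d, -b], [-b, a]] = [[1.2576, -0.0303],
 [-0.0303, 0.1212]].

Step 4 — quadratic form (x̄ - mu_0)^T · S^{-1} · (x̄ - mu_0):
  S^{-1} · (x̄ - mu_0) = (-0.6061, 0.4242),
  (x̄ - mu_0)^T · [...] = (-0.4)·(-0.6061) + (3.4)·(0.4242) = 1.6848.

Step 5 — scale by n: T² = 5 · 1.6848 = 8.4242.

T² ≈ 8.4242


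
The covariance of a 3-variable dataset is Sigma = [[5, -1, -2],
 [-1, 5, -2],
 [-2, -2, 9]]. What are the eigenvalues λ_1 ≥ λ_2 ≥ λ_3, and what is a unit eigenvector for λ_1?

Step 1 — characteristic polynomial p(λ) = det(λI - Sigma) = λ³ - tr·λ² + c_1·λ - det, where tr = trace, c_1 = sum of the principal 2×2 minors, det = det(Sigma):
  tr = 5 + 5 + 9 = 19,
  c_1 = (5·5 - (-1)²) + (5·9 - (-2)²) + (5·9 - (-2)²) = 24 + 41 + 41 = 106,
  det = 5·(5·9 - (-2)²) - (-1)·((-1)·9 - (-2)·(-2)) + (-2)·((-1)·(-2) - 5·(-2)) = 5·(41) - (-1)·(-13) + (-2)·(12) = 168.
  So p(λ) = λ³ - 19λ² + 106λ - 168.
Step 2 — look for an integer root (rational root theorem: any rational root is an integer divisor of 168). Testing λ = 6:
  p(6) = 216 - 684 + 636 - 168 = 0  ✓
  Dividing out (λ - 6): p(λ) = (λ - 6)(λ² - 13λ + 28).
Step 3 — remaining eigenvalues from the quadratic λ² - 13λ + 28 = 0:
  Δ = 13² - 4·28 = 169 - 112 = 57,  λ = (13 ± √57)/2 = (13 ± 7.5498)/2 ≈ 10.2749 or 2.7251.
  Sorted: λ_1 = 10.2749,  λ_2 = 6,  λ_3 = 2.7251  (check: sum = 19 = tr ✓).

Step 4 — unit eigenvector for λ_1 ≈ 10.2749: v spans the null space of (Sigma - λ_1 I), whose rows are
  r_1 = (-5.2749, -1, -2),  r_2 = (-1, -5.2749, -2),  r_3 = (-2, -2, -1.2749).
  v is orthogonal to every row, so take v ∝ r_1 × r_2 = ((-1)·(-2) - (-2)·(-5.2749), (-2)·(-1) - (-5.2749)·(-2), (-5.2749)·(-5.2749) - (-1)·(-1)) ≈ (-8.5498, -8.5498, 26.8248).
  Rescale (multiply by -1 so the first nonzero entry is positive): u = (8.5498, 8.5498, -26.8248).
  ||u|| = √((8.5498)² + (8.5498)² + (-26.8248)²) = √(865.7666) ≈ 29.4239,  v_1 = u/||u|| ≈ (0.2906, 0.2906, -0.9117) (||v_1|| = 1).

λ_1 = 10.2749,  λ_2 = 6,  λ_3 = 2.7251;  v_1 ≈ (0.2906, 0.2906, -0.9117)


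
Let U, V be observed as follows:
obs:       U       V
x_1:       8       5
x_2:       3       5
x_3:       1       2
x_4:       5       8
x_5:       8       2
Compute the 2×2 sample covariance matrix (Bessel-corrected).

Step 1 — column means:
  mean(U) = (8 + 3 + 1 + 5 + 8) / 5 = 25/5 = 5
  mean(V) = (5 + 5 + 2 + 8 + 2) / 5 = 22/5 = 4.4

Step 2 — sample covariance S[i,j] = (1/(n-1)) · Σ_k (x_{k,i} - mean_i) · (x_{k,j} - mean_j), with n-1 = 4.
  S[U,U] = ((3)·(3) + (-2)·(-2) + (-4)·(-4) + (0)·(0) + (3)·(3)) / 4 = 38/4 = 9.5
  S[U,V] = ((3)·(0.6) + (-2)·(0.6) + (-4)·(-2.4) + (0)·(3.6) + (3)·(-2.4)) / 4 = 3/4 = 0.75
  S[V,V] = ((0.6)·(0.6) + (0.6)·(0.6) + (-2.4)·(-2.4) + (3.6)·(3.6) + (-2.4)·(-2.4)) / 4 = 25.2/4 = 6.3

S is symmetric (S[j,i] = S[i,j]). Assembling:

S = [[9.5, 0.75],
 [0.75, 6.3]]


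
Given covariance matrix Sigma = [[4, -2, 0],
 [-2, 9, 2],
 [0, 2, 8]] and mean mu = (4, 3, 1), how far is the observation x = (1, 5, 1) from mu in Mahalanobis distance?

Step 1 — centre the observation: (x - mu) = (-3, 2, 0).

Step 2 — invert Sigma (cofactor / det for 3×3, or solve directly):
  Sigma^{-1} = [[0.2833, 0.0667, -0.0167],
 [0.0667, 0.1333, -0.0333],
 [-0.0167, -0.0333, 0.1333]].

Step 3 — form the quadratic (x - mu)^T · Sigma^{-1} · (x - mu):
  Sigma^{-1} · (x - mu) = (-0.7167, 0.0667, -0.0167).
  (x - mu)^T · [Sigma^{-1} · (x - mu)] = (-3)·(-0.7167) + (2)·(0.0667) + (0)·(-0.0167) = 2.2833.

Step 4 — take square root: d = √(2.2833) ≈ 1.5111.

d(x, mu) = √(2.2833) ≈ 1.5111


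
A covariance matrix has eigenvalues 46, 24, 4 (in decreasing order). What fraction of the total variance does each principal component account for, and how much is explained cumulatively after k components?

Step 1 — total variance = trace(Sigma) = Σ λ_i = 46 + 24 + 4 = 74.

Step 2 — fraction explained by component i = λ_i / Σ λ:
  PC1: 46/74 = 0.6216
  PC2: 24/74 = 0.3243
  PC3: 4/74 = 0.0541

Step 3 — cumulative fraction after k components = (λ_1 + ... + λ_k) / Σ λ:
  k = 1: 46/74 = 0.6216
  k = 2: (46 + 24)/74 = 70/74 = 0.9459
  k = 3: (46 + 24 + 4)/74 = 74/74 = 1

Summary (fraction, with percent):

explained: PC1 0.6216 (62.16%), PC2 0.3243 (32.43%), PC3 0.0541 (5.41%);  cumulative: 0.6216, 0.9459, 1


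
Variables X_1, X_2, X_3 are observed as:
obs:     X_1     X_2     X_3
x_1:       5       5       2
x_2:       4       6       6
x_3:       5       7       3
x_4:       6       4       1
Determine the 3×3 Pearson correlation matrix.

Step 1 — column means:
  mean(X_1) = (5 + 4 + 5 + 6) / 4 = 20/4 = 5
  mean(X_2) = (5 + 6 + 7 + 4) / 4 = 22/4 = 5.5
  mean(X_3) = (2 + 6 + 3 + 1) / 4 = 12/4 = 3

Step 2 — sample variances and covariances s[i,j] = (1/(n-1)) · Σ_k (x_{k,i} - mean_i) · (x_{k,j} - mean_j), with n-1 = 3:
  s[X_1,X_1] = ((0)·(0) + (-1)·(-1) + (0)·(0) + (1)·(1)) / 3 = 2/3 = 0.6667
  s[X_1,X_2] = ((0)·(-0.5) + (-1)·(0.5) + (0)·(1.5) + (1)·(-1.5)) / 3 = -2/3 = -0.6667
  s[X_1,X_3] = ((0)·(-1) + (-1)·(3) + (0)·(0) + (1)·(-2)) / 3 = -5/3 = -1.6667
  s[X_2,X_2] = ((-0.5)·(-0.5) + (0.5)·(0.5) + (1.5)·(1.5) + (-1.5)·(-1.5)) / 3 = 5/3 = 1.6667
  s[X_2,X_3] = ((-0.5)·(-1) + (0.5)·(3) + (1.5)·(0) + (-1.5)·(-2)) / 3 = 5/3 = 1.6667
  s[X_3,X_3] = ((-1)·(-1) + (3)·(3) + (0)·(0) + (-2)·(-2)) / 3 = 14/3 = 4.6667
  Sample standard deviations s_i = √(s[i,i]):
  s(X_1) = √(0.6667) = 0.8165
  s(X_2) = √(1.6667) = 1.291
  s(X_3) = √(4.6667) = 2.1602

Step 3 — r_{ij} = s_{ij} / (s_i · s_j):
  r[X_1,X_1] = 1 (diagonal).
  r[X_1,X_2] = -0.6667 / (0.8165 · 1.291) = -0.6667 / 1.0541 = -0.6325
  r[X_1,X_3] = -1.6667 / (0.8165 · 2.1602) = -1.6667 / 1.7638 = -0.9449
  r[X_2,X_2] = 1 (diagonal).
  r[X_2,X_3] = 1.6667 / (1.291 · 2.1602) = 1.6667 / 2.7889 = 0.5976
  r[X_3,X_3] = 1 (diagonal).

R is symmetric with unit diagonal. Assembling:

R = [[1, -0.6325, -0.9449],
 [-0.6325, 1, 0.5976],
 [-0.9449, 0.5976, 1]]


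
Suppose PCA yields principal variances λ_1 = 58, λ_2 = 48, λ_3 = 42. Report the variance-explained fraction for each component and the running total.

Step 1 — total variance = trace(Sigma) = Σ λ_i = 58 + 48 + 42 = 148.

Step 2 — fraction explained by component i = λ_i / Σ λ:
  PC1: 58/148 = 0.3919
  PC2: 48/148 = 0.3243
  PC3: 42/148 = 0.2838

Step 3 — cumulative fraction after k components = (λ_1 + ... + λ_k) / Σ λ:
  k = 1: 58/148 = 0.3919
  k = 2: (58 + 48)/148 = 106/148 = 0.7162
  k = 3: (58 + 48 + 42)/148 = 148/148 = 1

Summary (fraction, with percent):

explained: PC1 0.3919 (39.19%), PC2 0.3243 (32.43%), PC3 0.2838 (28.38%);  cumulative: 0.3919, 0.7162, 1


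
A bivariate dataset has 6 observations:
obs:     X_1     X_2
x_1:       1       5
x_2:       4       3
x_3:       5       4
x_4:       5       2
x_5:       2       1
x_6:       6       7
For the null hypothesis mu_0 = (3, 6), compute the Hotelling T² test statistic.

Step 1 — sample mean vector:
  mean(X_1) = (1 + 4 + 5 + 5 + 2 + 6) / 6 = 23/6 = 3.8333
  mean(X_2) = (5 + 3 + 4 + 2 + 1 + 7) / 6 = 22/6 = 3.6667
  x̄ = (3.8333, 3.6667),  deviation x̄ - mu_0 = (3.8333, 3.6667) - (3, 6) = (0.8333, -2.3333).

Step 2 — sample covariance matrix, S[i,j] = (1/(n-1)) · Σ_k (x_{k,i} - mean_i) · (x_{k,j} - mean_j), divisor n-1 = 5:
  S[X_1,X_1] = ((-2.8333)·(-2.8333) + (0.1667)·(0.1667) + (1.1667)·(1.1667) + (1.1667)·(1.1667) + (-1.8333)·(-1.8333) + (2.1667)·(2.1667)) / 5 = 18.8333/5 = 3.7667
  S[X_1,X_2] = ((-2.8333)·(1.3333) + (0.1667)·(-0.6667) + (1.1667)·(0.3333) + (1.1667)·(-1.6667) + (-1.8333)·(-2.6667) + (2.1667)·(3.3333)) / 5 = 6.6667/5 = 1.3333
  S[X_2,X_2] = ((1.3333)·(1.3333) + (-0.6667)·(-0.6667) + (0.3333)·(0.3333) + (-1.6667)·(-1.6667) + (-2.6667)·(-2.6667) + (3.3333)·(3.3333)) / 5 = 23.3333/5 = 4.6667
  S = [[3.7667, 1.3333],
 [1.3333, 4.6667]].

Step 3 — invert S. det(S) = 3.7667·4.6667 - (1.3333)² = 15.8.
  S^{-1} = (1/det) · [[d, -b], [-b, a]] = [[0.2954, -0.0844],
 [-0.0844, 0.2384]].

Step 4 — quadratic form (x̄ - mu_0)^T · S^{-1} · (x̄ - mu_0):
  S^{-1} · (x̄ - mu_0) = (0.443, -0.6266),
  (x̄ - mu_0)^T · [...] = (0.8333)·(0.443) + (-2.3333)·(-0.6266) = 1.8312.

Step 5 — scale by n: T² = 6 · 1.8312 = 10.9873.

T² ≈ 10.9873
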